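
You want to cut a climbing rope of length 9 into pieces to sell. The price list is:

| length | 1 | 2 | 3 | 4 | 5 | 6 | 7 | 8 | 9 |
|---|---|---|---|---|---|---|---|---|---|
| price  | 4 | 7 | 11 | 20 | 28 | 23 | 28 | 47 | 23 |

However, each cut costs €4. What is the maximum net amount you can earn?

Build net[k] bottom-up: net[k] = max over allowed piece i of (p[i] + net[k−i]) − 4 per cut.
net[1] = 4
net[2] = 7
net[3] = 11
net[4] = 20
net[5] = 28
net[6] = 28  (first piece 1, then net[5]=28)
net[7] = 31  (first piece 2, then net[5]=28)
net[8] = 47
net[9] = 47  (first piece 1, then net[8]=47)
One optimal plan: pieces 8 + 1 (1 cut) → €51 − €4 = €47.

47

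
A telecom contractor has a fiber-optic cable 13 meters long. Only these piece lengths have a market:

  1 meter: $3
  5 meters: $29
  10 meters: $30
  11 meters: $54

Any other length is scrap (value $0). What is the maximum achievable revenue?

Let best[k] be the best obtainable value from length k. For each k, try every first piece i and keep the best of price[i] + best[k−i].
best[1] = 3
best[2] = 6  (first piece 1, then best[1]=3)
best[3] = 9  (first piece 1, then best[2]=6)
best[4] = 12  (first piece 1, then best[3]=9)
best[5] = max(3+12, 29+0) = 29
best[6] = max(3+29, 29+3) = 32
best[7] = max(3+32, 29+6) = 35
best[8] = max(3+35, 29+9) = 38
best[9] = max(3+38, 29+12) = 41
best[10] = max(3+41, 29+29, 30+0) = 58
best[11] = max(3+58, 29+32, 30+3, 54+0) = 61
best[12] = max(3+61, 29+35, 30+6, 54+3) = 64
best[13] = max(3+64, 29+38, 30+9, 54+6) = 67
One optimal cutting: 5 + 5 + 1 + 1 + 1 → $67.

67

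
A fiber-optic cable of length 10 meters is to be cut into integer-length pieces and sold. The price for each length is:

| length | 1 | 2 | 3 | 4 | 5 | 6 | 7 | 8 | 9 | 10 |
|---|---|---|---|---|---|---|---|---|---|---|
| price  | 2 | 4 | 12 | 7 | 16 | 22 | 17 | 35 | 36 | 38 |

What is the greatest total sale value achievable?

39

Consider every possible first cut. r[k] is the best of p[i]+r[k−i] over all sellable i≤k.
r[1] = 2
r[2] = 4  (first piece 1, then r[1]=2)
r[3] = 12
r[4] = 14  (first piece 1, then r[3]=12)
r[5] = 16  (first piece 1, then r[4]=14)
r[6] = 24  (first piece 3, then r[3]=12)
r[7] = 26  (first piece 1, then r[6]=24)
r[8] = 35
r[9] = 37  (first piece 1, then r[8]=35)
r[10] = 39  (first piece 1, then r[9]=37)
One optimal cutting: 8 + 1 + 1 → $35 + $2 + $2 = $39.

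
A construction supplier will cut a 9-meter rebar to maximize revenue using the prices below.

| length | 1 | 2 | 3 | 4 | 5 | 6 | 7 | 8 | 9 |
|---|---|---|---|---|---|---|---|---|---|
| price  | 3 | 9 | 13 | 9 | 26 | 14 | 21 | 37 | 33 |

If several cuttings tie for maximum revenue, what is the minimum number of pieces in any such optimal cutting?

3

Consider every possible first cut. r[k] is the best of p[i]+r[k−i] over all sellable i≤k.
r[1] = 3
r[2] = max(3+3, 9+0) = 9
r[3] = max(3+9, 9+3, 13+0) = 13
r[4] = max(3+13, 9+9, 13+3, 9+0) = 18
r[5] = max(3+18, 9+13, 13+9, 9+3, 26+0) = 26
r[6] = max(3+26, 9+18, 13+13, 9+9, 26+3, 14+0) = 29
r[7] = max(3+29, 9+26, 13+18, …, 14+3, 21+0) = 35
r[8] = max(3+35, 9+29, 13+26, …, 21+3, 37+0) = 39
r[9] = max(3+39, 9+35, 13+29, …, 37+3, 33+0) = 44
Maximum revenue is ₹44.
Now minimize piece count subject to staying optimal: for each k, pieces[k] = 1 + min over i with p[i]+r[k−i]=r[k] of pieces[k−i].
pieces[6] = 2
pieces[7] = 2
pieces[8] = 2
pieces[9] = 3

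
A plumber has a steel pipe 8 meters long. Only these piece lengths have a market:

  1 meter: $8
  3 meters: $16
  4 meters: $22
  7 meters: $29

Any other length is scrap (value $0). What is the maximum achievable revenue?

64

Build r[k] bottom-up: r[k] = max over allowed piece i of (p[i] + r[k−i]).
r[1] = 8
r[2] = 16  (first piece 1, then r[1]=8)
r[3] = max(8+16, 16+0) = 24
r[4] = max(8+24, 16+8, 22+0) = 32
r[5] = max(8+32, 16+16, 22+8) = 40
r[6] = max(8+40, 16+24, 22+16) = 48
r[7] = max(8+48, 16+32, 22+24, 29+0) = 56
r[8] = max(8+56, 16+40, 22+32, 29+8) = 64
One optimal cutting: 1 + 1 + 1 + 1 + 1 + 1 + 1 + 1 → $64.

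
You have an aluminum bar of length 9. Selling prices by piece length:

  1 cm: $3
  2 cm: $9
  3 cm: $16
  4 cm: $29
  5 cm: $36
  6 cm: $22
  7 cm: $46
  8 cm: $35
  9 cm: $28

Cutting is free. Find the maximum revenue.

65

Let v[k] be the best obtainable value from length k. For each k, try every first piece i and keep the best of price[i] + v[k−i].
v[1] = 3
v[2] = max(3+3, 9+0) = 9
v[3] = max(3+9, 9+3, 16+0) = 16
v[4] = max(3+16, 9+9, 16+3, 29+0) = 29
v[5] = max(3+29, 9+16, 16+9, 29+3, 36+0) = 36
v[6] = max(3+36, 9+29, 16+16, 29+9, 36+3, 22+0) = 39
v[7] = max(3+39, 9+36, 16+29, …, 22+3, 46+0) = 46
v[8] = max(3+46, 9+39, 16+36, …, 46+3, 35+0) = 58
v[9] = max(3+58, 9+46, 16+39, …, 35+3, 28+0) = 65
One optimal cutting: 5 + 4 → $36 + $29 = $65.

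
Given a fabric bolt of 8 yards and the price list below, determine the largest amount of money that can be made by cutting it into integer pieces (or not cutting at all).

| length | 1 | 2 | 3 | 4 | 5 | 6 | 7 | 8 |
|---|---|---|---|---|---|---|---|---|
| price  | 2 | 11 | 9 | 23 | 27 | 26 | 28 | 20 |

46

Consider every possible first cut. v[k] is the best of p[i]+v[k−i] over all sellable i≤k.
v[1] = 2
v[2] = max(2+2, 11+0) = 11
v[3] = max(2+11, 11+2, 9+0) = 13
v[4] = max(2+13, 11+11, 9+2, 23+0) = 23
v[5] = max(2+23, 11+13, 9+11, 23+2, 27+0) = 27
v[6] = max(2+27, 11+23, 9+13, 23+11, 27+2, 26+0) = 34
v[7] = max(2+34, 11+27, 9+23, …, 26+2, 28+0) = 38
v[8] = max(2+38, 11+34, 9+27, …, 28+2, 20+0) = 46
One optimal cutting: 4 + 4 → $23 + $23 = $46.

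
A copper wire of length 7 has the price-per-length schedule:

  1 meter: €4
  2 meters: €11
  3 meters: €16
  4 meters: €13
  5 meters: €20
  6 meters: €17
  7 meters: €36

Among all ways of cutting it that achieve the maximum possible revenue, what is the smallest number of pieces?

Consider every possible first cut. r[k] is the best of p[i]+r[k−i] over all sellable i≤k.
r[1] = 4
r[2] = max(4+4, 11+0) = 11
r[3] = max(4+11, 11+4, 16+0) = 16
r[4] = max(4+16, 11+11, 16+4, 13+0) = 22
r[5] = max(4+22, 11+16, 16+11, 13+4, 20+0) = 27
r[6] = max(4+27, 11+22, 16+16, 13+11, 20+4, 17+0) = 33
r[7] = max(4+33, 11+27, 16+22, …, 17+4, 36+0) = 38
Maximum revenue is €38.
Now minimize piece count subject to staying optimal: for each k, pieces[k] = 1 + min over i with p[i]+r[k−i]=r[k] of pieces[k−i].
pieces[4] = 2
pieces[5] = 2
pieces[6] = 3
pieces[7] = 3

3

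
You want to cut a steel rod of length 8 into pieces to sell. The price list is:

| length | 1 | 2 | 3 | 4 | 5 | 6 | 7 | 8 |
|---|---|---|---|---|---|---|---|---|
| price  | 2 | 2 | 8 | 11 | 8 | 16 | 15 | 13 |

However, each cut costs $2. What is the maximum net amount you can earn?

Let v[k] be the best obtainable value from length k. For each k, try every first piece i and keep the best of price[i] + v[k−i] minus the 2 cut fee when i<k.
v[1] = 2
v[2] = 2  (first piece 1, then v[1]=2)
v[3] = 8
v[4] = 11
v[5] = 11  (first piece 1, then v[4]=11)
v[6] = 16
v[7] = 17  (first piece 3, then v[4]=11)
v[8] = 20  (first piece 4, then v[4]=11)
One optimal plan: pieces 4 + 4 (1 cut) → $22 − $2 = $20.

20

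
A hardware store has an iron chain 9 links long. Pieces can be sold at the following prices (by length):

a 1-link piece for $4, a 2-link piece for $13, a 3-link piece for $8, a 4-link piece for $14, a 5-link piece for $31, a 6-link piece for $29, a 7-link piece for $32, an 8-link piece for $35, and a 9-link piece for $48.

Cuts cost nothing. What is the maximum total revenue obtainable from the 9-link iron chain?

Build v[k] bottom-up: v[k] = max over allowed piece i of (p[i] + v[k−i]).
v[1] = 4
v[2] = 13
v[3] = 17  (first piece 1, then v[2]=13)
v[4] = 26  (first piece 2, then v[2]=13)
v[5] = 31
v[6] = 39  (first piece 2, then v[4]=26)
v[7] = 44  (first piece 2, then v[5]=31)
v[8] = 52  (first piece 2, then v[6]=39)
v[9] = 57  (first piece 2, then v[7]=44)
One optimal cutting: 5 + 2 + 2 → $31 + $13 + $13 = $57.

57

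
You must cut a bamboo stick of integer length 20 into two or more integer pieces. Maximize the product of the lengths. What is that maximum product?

1458

Fill g[k] for k=2..20: at each k try every first piece i and multiply by the better of (k−i) uncut or g[k−i].
g[2] = 1·max(1,0) = 1·1 = 1
g[3] = max(1·2, 2·1) = 2
g[4] = max(1·3, 2·2, 3·1) = 4
g[5] = max(1·4, 2·3, 3·2, 4·1) = 6
g[6] = max(1·6, 2·4, 3·3, 4·2, 5·1) = 9
g[7] = max(1·9, 2·6, 3·4, 4·3, 5·2, 6·1) = 12
g[8] = max(1·12, 2·9, 3·6, …, 6·2, 7·1) = 18
g[9] = max(1·18, 2·12, 3·9, …, 7·2, 8·1) = 27
g[10] = max(1·27, 2·18, 3·12, …, 8·2, 9·1) = 36
g[11] = max(1·36, 2·27, 3·18, …, 9·2, 10·1) = 54
g[12] = max(1·54, 2·36, 3·27, …, 10·2, 11·1) = 81
g[13] = max(1·81, 2·54, 3·36, …, 11·2, 12·1) = 108
g[14] = max(1·108, 2·81, 3·54, …, 12·2, 13·1) = 162
g[15] = max(1·162, 2·108, 3·81, …, 13·2, 14·1) = 243
g[16] = max(1·243, 2·162, 3·108, …, 14·2, 15·1) = 324
g[17] = max(1·324, 2·243, 3·162, …, 15·2, 16·1) = 486
g[18] = max(1·486, 2·324, 3·243, …, 16·2, 17·1) = 729
g[19] = max(1·729, 2·486, 3·324, …, 17·2, 18·1) = 972
g[20] = max(1·972, 2·729, 3·486, …, 18·2, 19·1) = 1458
One optimal split: 3 + 3 + 3 + 3 + 3 + 3 + 2; product 3·3·3·3·3·3·2 = 1458.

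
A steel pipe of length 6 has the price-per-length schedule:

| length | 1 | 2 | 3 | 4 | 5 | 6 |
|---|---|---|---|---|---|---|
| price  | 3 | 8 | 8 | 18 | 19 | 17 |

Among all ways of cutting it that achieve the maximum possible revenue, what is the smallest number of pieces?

2

Build r[k] bottom-up: r[k] = max over allowed piece i of (p[i] + r[k−i]).
r[1] = 3
r[2] = 8
r[3] = 11  (first piece 1, then r[2]=8)
r[4] = 18
r[5] = 21  (first piece 1, then r[4]=18)
r[6] = 26  (first piece 2, then r[4]=18)
Maximum revenue is $26.
Now minimize piece count subject to staying optimal: for each k, pieces[k] = 1 + min over i with p[i]+r[k−i]=r[k] of pieces[k−i].
pieces[3] = 2
pieces[4] = 1
pieces[5] = 2
pieces[6] = 2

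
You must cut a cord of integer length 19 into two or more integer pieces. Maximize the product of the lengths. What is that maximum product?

Fill f[k] for k=2..19: at each k try every first piece i and multiply by the better of (k−i) uncut or f[k−i].
f[2] = 1*max(1,0) = 1*1 = 1
f[3] = max(1*2, 2*1) = 2
f[4] = max(1*3, 2*2, 3*1) = 4
f[5] = max(1*4, 2*3, 3*2, 4*1) = 6
f[6] = max(1*6, 2*4, 3*3, 4*2, 5*1) = 9
f[7] = max(1*9, 2*6, 3*4, 4*3, 5*2, 6*1) = 12
f[8] = max(1*12, 2*9, 3*6, …, 6*2, 7*1) = 18
f[9] = max(1*18, 2*12, 3*9, …, 7*2, 8*1) = 27
f[10] = max(1*27, 2*18, 3*12, …, 8*2, 9*1) = 36
f[11] = max(1*36, 2*27, 3*18, …, 9*2, 10*1) = 54
f[12] = max(1*54, 2*36, 3*27, …, 10*2, 11*1) = 81
f[13] = max(1*81, 2*54, 3*36, …, 11*2, 12*1) = 108
f[14] = max(1*108, 2*81, 3*54, …, 12*2, 13*1) = 162
f[15] = max(1*162, 2*108, 3*81, …, 13*2, 14*1) = 243
f[16] = max(1*243, 2*162, 3*108, …, 14*2, 15*1) = 324
f[17] = max(1*324, 2*243, 3*162, …, 15*2, 16*1) = 486
f[18] = max(1*486, 2*324, 3*243, …, 16*2, 17*1) = 729
f[19] = max(1*729, 2*486, 3*324, …, 17*2, 18*1) = 972
One optimal split: 3 + 3 + 3 + 3 + 3 + 2 + 2; product 3*3*3*3*3*2*2 = 972.

972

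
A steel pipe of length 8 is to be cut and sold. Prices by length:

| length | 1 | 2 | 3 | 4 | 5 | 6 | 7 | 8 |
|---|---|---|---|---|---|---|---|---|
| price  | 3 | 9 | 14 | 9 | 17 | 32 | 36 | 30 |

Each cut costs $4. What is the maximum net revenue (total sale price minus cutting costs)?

37

Let r[k] be the best obtainable value from length k. For each k, try every first piece i and keep the best of price[i] + r[k−i] minus the 4 cut fee when i<k.
r[1] = 3
r[2] = max(3+3-4, 9+0) = 9
r[3] = max(3+9-4, 9+3-4, 14+0) = 14
r[4] = max(3+14-4, 9+9-4, 14+3-4, 9+0) = 14
r[5] = max(3+14-4, 9+14-4, 14+9-4, 9+3-4, 17+0) = 19
r[6] = max(3+19-4, 9+14-4, 14+14-4, 9+9-4, 17+3-4, 32+0) = 32
r[7] = max(3+32-4, 9+19-4, 14+14-4, …, 32+3-4, 36+0) = 36
r[8] = max(3+36-4, 9+32-4, 14+19-4, …, 36+3-4, 30+0) = 37
One optimal plan: pieces 6 + 2 (1 cut) → $41 − $4 = $37.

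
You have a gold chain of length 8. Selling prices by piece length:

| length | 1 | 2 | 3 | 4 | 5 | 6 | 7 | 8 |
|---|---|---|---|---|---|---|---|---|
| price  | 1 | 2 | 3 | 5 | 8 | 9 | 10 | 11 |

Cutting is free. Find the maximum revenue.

11

Let r[k] be the best obtainable value from length k. For each k, try every first piece i and keep the best of price[i] + r[k−i].
r[1] = 1
r[2] = max(1+1, 2+0) = 2
r[3] = max(1+2, 2+1, 3+0) = 3
r[4] = max(1+3, 2+2, 3+1, 5+0) = 5
r[5] = max(1+5, 2+3, 3+2, 5+1, 8+0) = 8
r[6] = max(1+8, 2+5, 3+3, 5+2, 8+1, 9+0) = 9
r[7] = max(1+9, 2+8, 3+5, …, 9+1, 10+0) = 10
r[8] = max(1+10, 2+9, 3+8, …, 10+1, 11+0) = 11
One optimal cutting: 5 + 1 + 1 + 1 → $8 + $1 + $1 + $1 = $11.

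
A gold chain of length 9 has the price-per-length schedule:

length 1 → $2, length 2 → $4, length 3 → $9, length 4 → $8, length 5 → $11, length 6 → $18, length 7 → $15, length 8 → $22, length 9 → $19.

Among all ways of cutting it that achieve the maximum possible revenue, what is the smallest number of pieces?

2

Let r[k] be the best obtainable value from length k. For each k, try every first piece i and keep the best of price[i] + r[k−i].
r[1] = 2
r[2] = 4  (first piece 1, then r[1]=2)
r[3] = 9
r[4] = 11  (first piece 1, then r[3]=9)
r[5] = 13  (first piece 1, then r[4]=11)
r[6] = 18  (first piece 3, then r[3]=9)
r[7] = 20  (first piece 1, then r[6]=18)
r[8] = 22  (first piece 1, then r[7]=20)
r[9] = 27  (first piece 3, then r[6]=18)
Maximum revenue is $27.
Now minimize piece count subject to staying optimal: for each k, pieces[k] = 1 + min over i with p[i]+r[k−i]=r[k] of pieces[k−i].
pieces[6] = 1
pieces[7] = 2
pieces[8] = 1
pieces[9] = 2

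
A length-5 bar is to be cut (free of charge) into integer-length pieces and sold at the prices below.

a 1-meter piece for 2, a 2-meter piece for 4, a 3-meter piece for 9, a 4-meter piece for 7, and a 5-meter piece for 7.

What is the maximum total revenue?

Let best[k] be the best obtainable value from length k. For each k, try every first piece i and keep the best of price[i] + best[k−i].
best[1] = 2
best[2] = max(2+2, 4+0) = 4
best[3] = max(2+4, 4+2, 9+0) = 9
best[4] = max(2+9, 4+4, 9+2, 7+0) = 11
best[5] = max(2+11, 4+9, 9+4, 7+2, 7+0) = 13
One optimal cutting: 3 + 1 + 1 → 9 + 2 + 2 = 13.

13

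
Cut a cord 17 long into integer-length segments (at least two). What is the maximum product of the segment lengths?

Define m[k] = max over 1≤i<k of i · max(k−i, m[k−i]); the inner max lets the remainder stay uncut if that's better.
m[2] = 1·max(1,0) = 1·1 = 1
m[3] = max(1·2, 2·1) = 2
m[4] = max(1·3, 2·2, 3·1) = 4
m[5] = max(1·4, 2·3, 3·2, 4·1) = 6
m[6] = max(1·6, 2·4, 3·3, 4·2, 5·1) = 9
m[7] = max(1·9, 2·6, 3·4, 4·3, 5·2, 6·1) = 12
m[8] = max(1·12, 2·9, 3·6, …, 6·2, 7·1) = 18
m[9] = max(1·18, 2·12, 3·9, …, 7·2, 8·1) = 27
m[10] = max(1·27, 2·18, 3·12, …, 8·2, 9·1) = 36
m[11] = max(1·36, 2·27, 3·18, …, 9·2, 10·1) = 54
m[12] = max(1·54, 2·36, 3·27, …, 10·2, 11·1) = 81
m[13] = max(1·81, 2·54, 3·36, …, 11·2, 12·1) = 108
m[14] = max(1·108, 2·81, 3·54, …, 12·2, 13·1) = 162
m[15] = max(1·162, 2·108, 3·81, …, 13·2, 14·1) = 243
m[16] = max(1·243, 2·162, 3·108, …, 14·2, 15·1) = 324
m[17] = max(1·324, 2·243, 3·162, …, 15·2, 16·1) = 486
One optimal split: 3 + 3 + 3 + 3 + 3 + 2; product 3·3·3·3·3·2 = 486.

486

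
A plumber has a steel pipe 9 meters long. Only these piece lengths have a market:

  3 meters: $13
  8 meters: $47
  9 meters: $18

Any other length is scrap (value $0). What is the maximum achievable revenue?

47

Consider every possible first cut. best[k] is the best of p[i]+best[k−i] over all sellable i≤k.
best[1] = 0
best[2] = 0
best[3] = 13
best[4] = 13
best[5] = 13
best[6] = 26  (first piece 3, then best[3]=13)
best[7] = 26
best[8] = 47
best[9] = 47
One optimal cutting: pieces 8 with 1 meter of scrap → $47.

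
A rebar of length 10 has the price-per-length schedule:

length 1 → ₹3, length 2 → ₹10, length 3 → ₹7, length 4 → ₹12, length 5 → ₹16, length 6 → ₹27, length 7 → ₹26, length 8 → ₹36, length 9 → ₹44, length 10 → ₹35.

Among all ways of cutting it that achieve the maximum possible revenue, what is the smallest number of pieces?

5

Consider every possible first cut. r[k] is the best of p[i]+r[k−i] over all sellable i≤k.
r[1] = 3
r[2] = max(3+3, 10+0) = 10
r[3] = max(3+10, 10+3, 7+0) = 13
r[4] = max(3+13, 10+10, 7+3, 12+0) = 20
r[5] = max(3+20, 10+13, 7+10, 12+3, 16+0) = 23
r[6] = max(3+23, 10+20, 7+13, 12+10, 16+3, 27+0) = 30
r[7] = max(3+30, 10+23, 7+20, …, 27+3, 26+0) = 33
r[8] = max(3+33, 10+30, 7+23, …, 26+3, 36+0) = 40
r[9] = max(3+40, 10+33, 7+30, …, 36+3, 44+0) = 44
r[10] = max(3+44, 10+40, 7+33, …, 44+3, 35+0) = 50
Maximum revenue is ₹50.
Now minimize piece count subject to staying optimal: for each k, pieces[k] = 1 + min over i with p[i]+r[k−i]=r[k] of pieces[k−i].
pieces[7] = 4
pieces[8] = 4
pieces[9] = 1
pieces[10] = 5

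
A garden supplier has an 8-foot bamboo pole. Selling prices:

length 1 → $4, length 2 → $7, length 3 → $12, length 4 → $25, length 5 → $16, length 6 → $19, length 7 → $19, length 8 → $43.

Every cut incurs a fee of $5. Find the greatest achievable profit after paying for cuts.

Let v[k] be the best obtainable value from length k. For each k, try every first piece i and keep the best of price[i] + v[k−i] minus the 5 cut fee when i<k.
v[1] = 4
v[2] = 7
v[3] = 12
v[4] = 25
v[5] = 24  (first piece 1, then v[4]=25)
v[6] = 27  (first piece 2, then v[4]=25)
v[7] = 32  (first piece 3, then v[4]=25)
v[8] = 45  (first piece 4, then v[4]=25)
One optimal plan: pieces 4 + 4 (1 cut) → $50 − $5 = $45.

45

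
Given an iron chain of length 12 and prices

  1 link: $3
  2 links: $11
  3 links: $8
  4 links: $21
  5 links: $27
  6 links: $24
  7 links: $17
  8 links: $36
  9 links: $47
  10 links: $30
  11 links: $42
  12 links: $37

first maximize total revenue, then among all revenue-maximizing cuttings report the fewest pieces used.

6

Let r[k] be the best obtainable value from length k. For each k, try every first piece i and keep the best of price[i] + r[k−i].
r[1] = 3
r[2] = 11
r[3] = 14  (first piece 1, then r[2]=11)
r[4] = 22  (first piece 2, then r[2]=11)
r[5] = 27
r[6] = 33  (first piece 2, then r[4]=22)
r[7] = 38  (first piece 2, then r[5]=27)
r[8] = 44  (first piece 2, then r[6]=33)
r[9] = 49  (first piece 2, then r[7]=38)
r[10] = 55  (first piece 2, then r[8]=44)
r[11] = 60  (first piece 2, then r[9]=49)
r[12] = 66  (first piece 2, then r[10]=55)
Maximum revenue is $66.
Now minimize piece count subject to staying optimal: for each k, pieces[k] = 1 + min over i with p[i]+r[k−i]=r[k] of pieces[k−i].
pieces[9] = 3
pieces[10] = 5
pieces[11] = 4
pieces[12] = 6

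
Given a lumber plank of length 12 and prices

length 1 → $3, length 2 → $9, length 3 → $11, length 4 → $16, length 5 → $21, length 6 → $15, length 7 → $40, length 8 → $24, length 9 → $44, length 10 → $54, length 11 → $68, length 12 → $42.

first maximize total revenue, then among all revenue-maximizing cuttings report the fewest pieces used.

Let r[k] be the best obtainable value from length k. For each k, try every first piece i and keep the best of price[i] + r[k−i].
r[1] = 3
r[2] = max(3+3, 9+0) = 9
r[3] = max(3+9, 9+3, 11+0) = 12
r[4] = max(3+12, 9+9, 11+3, 16+0) = 18
r[5] = max(3+18, 9+12, 11+9, 16+3, 21+0) = 21
r[6] = max(3+21, 9+18, 11+12, 16+9, 21+3, 15+0) = 27
r[7] = max(3+27, 9+21, 11+18, …, 15+3, 40+0) = 40
r[8] = max(3+40, 9+27, 11+21, …, 40+3, 24+0) = 43
r[9] = max(3+43, 9+40, 11+27, …, 24+3, 44+0) = 49
r[10] = max(3+49, 9+43, 11+40, …, 44+3, 54+0) = 54
r[11] = max(3+54, 9+49, 11+43, …, 54+3, 68+0) = 68
r[12] = max(3+68, 9+54, 11+49, …, 68+3, 42+0) = 71
Maximum revenue is $71.
Now minimize piece count subject to staying optimal: for each k, pieces[k] = 1 + min over i with p[i]+r[k−i]=r[k] of pieces[k−i].
pieces[9] = 2
pieces[10] = 1
pieces[11] = 1
pieces[12] = 2

2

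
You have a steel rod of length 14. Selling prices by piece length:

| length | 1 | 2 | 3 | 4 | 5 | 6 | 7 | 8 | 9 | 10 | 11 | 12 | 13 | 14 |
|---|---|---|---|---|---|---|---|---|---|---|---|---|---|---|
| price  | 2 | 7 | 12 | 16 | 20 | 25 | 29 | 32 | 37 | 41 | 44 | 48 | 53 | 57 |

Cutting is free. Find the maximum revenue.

58

Consider every possible first cut. r[k] is the best of p[i]+r[k−i] over all sellable i≤k.
r[1] = 2
r[2] = max(2+2, 7+0) = 7
r[3] = max(2+7, 7+2, 12+0) = 12
r[4] = max(2+12, 7+7, 12+2, 16+0) = 16
r[5] = max(2+16, 7+12, 12+7, 16+2, 20+0) = 20
r[6] = max(2+20, 7+16, 12+12, 16+7, 20+2, 25+0) = 25
r[7] = max(2+25, 7+20, 12+16, …, 25+2, 29+0) = 29
r[8] = max(2+29, 7+25, 12+20, …, 29+2, 32+0) = 32
r[9] = max(2+32, 7+29, 12+25, …, 32+2, 37+0) = 37
r[10] = max(2+37, 7+32, 12+29, …, 37+2, 41+0) = 41
r[11] = max(2+41, 7+37, 12+32, …, 41+2, 44+0) = 45
r[12] = max(2+45, 7+41, 12+37, …, 44+2, 48+0) = 50
r[13] = max(2+50, 7+45, 12+41, …, 48+2, 53+0) = 54
r[14] = max(2+54, 7+50, 12+45, …, 53+2, 57+0) = 58
One optimal cutting: 7 + 7 → $29 + $29 = $58.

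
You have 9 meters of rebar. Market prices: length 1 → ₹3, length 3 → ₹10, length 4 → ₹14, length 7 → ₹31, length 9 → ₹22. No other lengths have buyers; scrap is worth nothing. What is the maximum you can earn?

Build f[k] bottom-up: f[k] = max over allowed piece i of (p[i] + f[k−i]).
f[1] = 3
f[2] = 6  (first piece 1, then f[1]=3)
f[3] = max(3+6, 10+0) = 10
f[4] = max(3+10, 10+3, 14+0) = 14
f[5] = max(3+14, 10+6, 14+3) = 17
f[6] = max(3+17, 10+10, 14+6) = 20
f[7] = max(3+20, 10+14, 14+10, 31+0) = 31
f[8] = max(3+31, 10+17, 14+14, 31+3) = 34
f[9] = max(3+34, 10+20, 14+17, 31+6, 22+0) = 37
One optimal cutting: 7 + 1 + 1 → ₹37.

37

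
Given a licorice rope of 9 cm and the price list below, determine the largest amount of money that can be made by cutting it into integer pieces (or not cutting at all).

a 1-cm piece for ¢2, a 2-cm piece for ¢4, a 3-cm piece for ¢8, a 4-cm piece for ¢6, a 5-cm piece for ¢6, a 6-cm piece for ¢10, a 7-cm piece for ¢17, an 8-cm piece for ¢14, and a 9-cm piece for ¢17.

24

Let best[k] be the best obtainable value from length k. For each k, try every first piece i and keep the best of price[i] + best[k−i].
best[1] = 2
best[2] = max(2+2, 4+0) = 4
best[3] = max(2+4, 4+2, 8+0) = 8
best[4] = max(2+8, 4+4, 8+2, 6+0) = 10
best[5] = max(2+10, 4+8, 8+4, 6+2, 6+0) = 12
best[6] = max(2+12, 4+10, 8+8, 6+4, 6+2, 10+0) = 16
best[7] = max(2+16, 4+12, 8+10, …, 10+2, 17+0) = 18
best[8] = max(2+18, 4+16, 8+12, …, 17+2, 14+0) = 20
best[9] = max(2+20, 4+18, 8+16, …, 14+2, 17+0) = 24
One optimal cutting: 3 + 3 + 3 → ¢8 + ¢8 + ¢8 = ¢24.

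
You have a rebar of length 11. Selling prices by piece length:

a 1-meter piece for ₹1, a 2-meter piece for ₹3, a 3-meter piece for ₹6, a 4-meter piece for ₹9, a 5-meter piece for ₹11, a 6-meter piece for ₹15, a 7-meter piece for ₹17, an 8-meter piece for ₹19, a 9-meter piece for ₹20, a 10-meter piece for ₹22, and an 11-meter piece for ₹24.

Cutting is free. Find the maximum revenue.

26

Build v[k] bottom-up: v[k] = max over allowed piece i of (p[i] + v[k−i]).
v[1] = 1
v[2] = 3
v[3] = 6
v[4] = 9
v[5] = 11
v[6] = 15
v[7] = 17
v[8] = 19
v[9] = 21  (first piece 3, then v[6]=15)
v[10] = 24  (first piece 4, then v[6]=15)
v[11] = 26  (first piece 4, then v[7]=17)
One optimal cutting: 7 + 4 → ₹17 + ₹9 = ₹26.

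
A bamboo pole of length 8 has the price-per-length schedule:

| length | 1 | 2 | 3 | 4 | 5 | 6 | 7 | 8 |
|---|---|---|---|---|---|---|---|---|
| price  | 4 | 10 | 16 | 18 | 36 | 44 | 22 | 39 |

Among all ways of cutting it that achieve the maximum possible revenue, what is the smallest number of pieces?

Build r[k] bottom-up: r[k] = max over allowed piece i of (p[i] + r[k−i]).
r[1] = 4
r[2] = max(4+4, 10+0) = 10
r[3] = max(4+10, 10+4, 16+0) = 16
r[4] = max(4+16, 10+10, 16+4, 18+0) = 20
r[5] = max(4+20, 10+16, 16+10, 18+4, 36+0) = 36
r[6] = max(4+36, 10+20, 16+16, 18+10, 36+4, 44+0) = 44
r[7] = max(4+44, 10+36, 16+20, …, 44+4, 22+0) = 48
r[8] = max(4+48, 10+44, 16+36, …, 22+4, 39+0) = 54
Maximum revenue is $54.
Now minimize piece count subject to staying optimal: for each k, pieces[k] = 1 + min over i with p[i]+r[k−i]=r[k] of pieces[k−i].
pieces[5] = 1
pieces[6] = 1
pieces[7] = 2
pieces[8] = 2

2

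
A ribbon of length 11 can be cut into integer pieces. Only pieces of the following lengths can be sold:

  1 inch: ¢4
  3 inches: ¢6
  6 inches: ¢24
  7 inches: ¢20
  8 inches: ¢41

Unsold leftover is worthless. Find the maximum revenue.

53

Consider every possible first cut. r[k] is the best of p[i]+r[k−i] over all sellable i≤k.
r[1] = 4
r[2] = 8  (first piece 1, then r[1]=4)
r[3] = max(4+8, 6+0) = 12
r[4] = max(4+12, 6+4) = 16
r[5] = max(4+16, 6+8) = 20
r[6] = max(4+20, 6+12, 24+0) = 24
r[7] = max(4+24, 6+16, 24+4, 20+0) = 28
r[8] = max(4+28, 6+20, 24+8, 20+4, 41+0) = 41
r[9] = max(4+41, 6+24, 24+12, 20+8, 41+4) = 45
r[10] = max(4+45, 6+28, 24+16, 20+12, 41+8) = 49
r[11] = max(4+49, 6+41, 24+20, 20+16, 41+12) = 53
One optimal cutting: 8 + 1 + 1 + 1 → ¢53.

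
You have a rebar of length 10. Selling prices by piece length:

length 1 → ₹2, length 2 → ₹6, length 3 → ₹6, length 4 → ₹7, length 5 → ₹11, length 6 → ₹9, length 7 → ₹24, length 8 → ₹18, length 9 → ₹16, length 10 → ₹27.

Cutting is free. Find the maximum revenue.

32

Let v[k] be the best obtainable value from length k. For each k, try every first piece i and keep the best of price[i] + v[k−i].
v[1] = 2
v[2] = max(2+2, 6+0) = 6
v[3] = max(2+6, 6+2, 6+0) = 8
v[4] = max(2+8, 6+6, 6+2, 7+0) = 12
v[5] = max(2+12, 6+8, 6+6, 7+2, 11+0) = 14
v[6] = max(2+14, 6+12, 6+8, 7+6, 11+2, 9+0) = 18
v[7] = max(2+18, 6+14, 6+12, …, 9+2, 24+0) = 24
v[8] = max(2+24, 6+18, 6+14, …, 24+2, 18+0) = 26
v[9] = max(2+26, 6+24, 6+18, …, 18+2, 16+0) = 30
v[10] = max(2+30, 6+26, 6+24, …, 16+2, 27+0) = 32
One optimal cutting: 7 + 2 + 1 → ₹24 + ₹6 + ₹2 = ₹32.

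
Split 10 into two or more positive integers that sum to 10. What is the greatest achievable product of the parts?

Define g[k] = max over 1≤i<k of i · max(k−i, g[k−i]); the inner max lets the remainder stay uncut if that's better.
g[2] = 1*max(1,0) = 1*1 = 1
g[3] = 1*max(2,1) = 1*2 = 2
g[4] = 2*max(2,1) = 2*2 = 4
g[5] = 2*max(3,2) = 2*3 = 6
g[6] = 3*max(3,2) = 3*3 = 9
g[7] = 2*max(5,6) = 2*6 = 12
g[8] = 2*max(6,9) = 2*9 = 18
g[9] = 3*max(6,9) = 3*9 = 27
g[10] = 2*max(8,18) = 2*18 = 36
One optimal split: 3 + 3 + 2 + 2; product 3*3*2*2 = 36.

36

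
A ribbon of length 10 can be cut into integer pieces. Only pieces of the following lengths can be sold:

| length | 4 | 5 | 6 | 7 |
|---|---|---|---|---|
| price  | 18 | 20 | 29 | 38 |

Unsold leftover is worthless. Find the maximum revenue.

47

Let best[k] be the best obtainable value from length k. For each k, try every first piece i and keep the best of price[i] + best[k−i].
best[1] = 0
best[2] = 0
best[3] = 0
best[4] = 18
best[5] = max(18+0, 20+0) = 20
best[6] = max(18+0, 20+0, 29+0) = 29
best[7] = max(18+0, 20+0, 29+0, 38+0) = 38
best[8] = max(18+18, 20+0, 29+0, 38+0) = 38
best[9] = max(18+20, 20+18, 29+0, 38+0) = 38
best[10] = max(18+29, 20+20, 29+18, 38+0) = 47
One optimal cutting: 6 + 4 → ¢47.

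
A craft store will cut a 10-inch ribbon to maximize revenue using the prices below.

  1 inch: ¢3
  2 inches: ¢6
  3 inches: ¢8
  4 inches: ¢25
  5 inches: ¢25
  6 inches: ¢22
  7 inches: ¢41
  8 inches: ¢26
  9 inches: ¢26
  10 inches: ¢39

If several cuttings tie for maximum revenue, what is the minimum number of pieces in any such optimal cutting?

Build r[k] bottom-up: r[k] = max over allowed piece i of (p[i] + r[k−i]).
r[1] = 3
r[2] = max(3+3, 6+0) = 6
r[3] = max(3+6, 6+3, 8+0) = 9
r[4] = max(3+9, 6+6, 8+3, 25+0) = 25
r[5] = max(3+25, 6+9, 8+6, 25+3, 25+0) = 28
r[6] = max(3+28, 6+25, 8+9, 25+6, 25+3, 22+0) = 31
r[7] = max(3+31, 6+28, 8+25, …, 22+3, 41+0) = 41
r[8] = max(3+41, 6+31, 8+28, …, 41+3, 26+0) = 50
r[9] = max(3+50, 6+41, 8+31, …, 26+3, 26+0) = 53
r[10] = max(3+53, 6+50, 8+41, …, 26+3, 39+0) = 56
Maximum revenue is ¢56.
Now minimize piece count subject to staying optimal: for each k, pieces[k] = 1 + min over i with p[i]+r[k−i]=r[k] of pieces[k−i].
pieces[7] = 1
pieces[8] = 2
pieces[9] = 3
pieces[10] = 3

3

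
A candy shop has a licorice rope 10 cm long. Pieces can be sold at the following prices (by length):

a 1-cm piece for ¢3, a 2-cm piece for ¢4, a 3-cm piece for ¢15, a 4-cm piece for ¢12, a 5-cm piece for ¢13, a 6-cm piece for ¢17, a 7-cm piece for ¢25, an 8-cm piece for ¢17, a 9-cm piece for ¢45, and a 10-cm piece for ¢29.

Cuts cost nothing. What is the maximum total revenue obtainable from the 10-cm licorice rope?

48

Let R[k] be the best obtainable value from length k. For each k, try every first piece i and keep the best of price[i] + R[k−i].
R[1] = 3
R[2] = 6  (first piece 1, then R[1]=3)
R[3] = 15
R[4] = 18  (first piece 1, then R[3]=15)
R[5] = 21  (first piece 1, then R[4]=18)
R[6] = 30  (first piece 3, then R[3]=15)
R[7] = 33  (first piece 1, then R[6]=30)
R[8] = 36  (first piece 1, then R[7]=33)
R[9] = 45  (first piece 3, then R[6]=30)
R[10] = 48  (first piece 1, then R[9]=45)
One optimal cutting: 3 + 3 + 3 + 1 → ¢15 + ¢15 + ¢15 + ¢3 = ¢48.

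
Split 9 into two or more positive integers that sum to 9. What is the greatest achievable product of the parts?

27

Fill prod[k] for k=2..9: at each k try every first piece i and multiply by the better of (k−i) uncut or prod[k−i].
prod[2] = 1×max(1,0) = 1×1 = 1
prod[3] = max(1×2, 2×1) = 2
prod[4] = max(1×3, 2×2, 3×1) = 4
prod[5] = max(1×4, 2×3, 3×2, 4×1) = 6
prod[6] = max(1×6, 2×4, 3×3, 4×2, 5×1) = 9
prod[7] = max(1×9, 2×6, 3×4, 4×3, 5×2, 6×1) = 12
prod[8] = max(1×12, 2×9, 3×6, …, 6×2, 7×1) = 18
prod[9] = max(1×18, 2×12, 3×9, …, 7×2, 8×1) = 27
One optimal split: 3 + 3 + 3; product 3×3×3 = 27.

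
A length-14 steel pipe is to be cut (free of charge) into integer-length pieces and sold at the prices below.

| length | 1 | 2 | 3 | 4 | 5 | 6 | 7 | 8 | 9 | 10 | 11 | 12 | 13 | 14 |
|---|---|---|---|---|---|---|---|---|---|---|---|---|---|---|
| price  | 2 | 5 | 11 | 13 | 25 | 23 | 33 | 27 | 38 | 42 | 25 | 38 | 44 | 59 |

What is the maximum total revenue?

Consider every possible first cut. R[k] is the best of p[i]+R[k−i] over all sellable i≤k.
R[1] = 2
R[2] = max(2+2, 5+0) = 5
R[3] = max(2+5, 5+2, 11+0) = 11
R[4] = max(2+11, 5+5, 11+2, 13+0) = 13
R[5] = max(2+13, 5+11, 11+5, 13+2, 25+0) = 25
R[6] = max(2+25, 5+13, 11+11, 13+5, 25+2, 23+0) = 27
R[7] = max(2+27, 5+25, 11+13, …, 23+2, 33+0) = 33
R[8] = max(2+33, 5+27, 11+25, …, 33+2, 27+0) = 36
R[9] = max(2+36, 5+33, 11+27, …, 27+2, 38+0) = 38
R[10] = max(2+38, 5+36, 11+33, …, 38+2, 42+0) = 50
R[11] = max(2+50, 5+38, 11+36, …, 42+2, 25+0) = 52
R[12] = max(2+52, 5+50, 11+38, …, 25+2, 38+0) = 58
R[13] = max(2+58, 5+52, 11+50, …, 38+2, 44+0) = 61
R[14] = max(2+61, 5+58, 11+52, …, 44+2, 59+0) = 66
One optimal cutting: 7 + 7 → $33 + $33 = $66.

66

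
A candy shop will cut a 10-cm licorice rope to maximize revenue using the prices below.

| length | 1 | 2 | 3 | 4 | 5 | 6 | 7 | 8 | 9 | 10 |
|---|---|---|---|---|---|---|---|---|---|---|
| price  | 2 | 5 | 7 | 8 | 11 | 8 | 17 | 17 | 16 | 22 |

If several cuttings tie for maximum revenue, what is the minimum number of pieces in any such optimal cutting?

Build r[k] bottom-up: r[k] = max over allowed piece i of (p[i] + r[k−i]).
r[1] = 2
r[2] = max(2+2, 5+0) = 5
r[3] = max(2+5, 5+2, 7+0) = 7
r[4] = max(2+7, 5+5, 7+2, 8+0) = 10
r[5] = max(2+10, 5+7, 7+5, 8+2, 11+0) = 12
r[6] = max(2+12, 5+10, 7+7, 8+5, 11+2, 8+0) = 15
r[7] = max(2+15, 5+12, 7+10, …, 8+2, 17+0) = 17
r[8] = max(2+17, 5+15, 7+12, …, 17+2, 17+0) = 20
r[9] = max(2+20, 5+17, 7+15, …, 17+2, 16+0) = 22
r[10] = max(2+22, 5+20, 7+17, …, 16+2, 22+0) = 25
Maximum revenue is ¢25.
Now minimize piece count subject to staying optimal: for each k, pieces[k] = 1 + min over i with p[i]+r[k−i]=r[k] of pieces[k−i].
pieces[7] = 1
pieces[8] = 4
pieces[9] = 2
pieces[10] = 5

5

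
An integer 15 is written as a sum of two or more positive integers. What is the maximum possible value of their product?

Fill g[k] for k=2..15: at each k try every first piece i and multiply by the better of (k−i) uncut or g[k−i].
g[2] = 1*max(1,0) = 1*1 = 1
g[3] = 1*max(2,1) = 1*2 = 2
g[4] = 2*max(2,1) = 2*2 = 4
g[5] = 2*max(3,2) = 2*3 = 6
g[6] = 3*max(3,2) = 3*3 = 9
g[7] = 2*max(5,6) = 2*6 = 12
g[8] = 2*max(6,9) = 2*9 = 18
g[9] = 3*max(6,9) = 3*9 = 27
g[10] = 2*max(8,18) = 2*18 = 36
g[11] = 2*max(9,27) = 2*27 = 54
g[12] = 3*max(9,27) = 3*27 = 81
g[13] = 2*max(11,54) = 2*54 = 108
g[14] = 2*max(12,81) = 2*81 = 162
g[15] = 3*max(12,81) = 3*81 = 243
One optimal split: 3 + 3 + 3 + 3 + 3; product 3*3*3*3*3 = 243.

243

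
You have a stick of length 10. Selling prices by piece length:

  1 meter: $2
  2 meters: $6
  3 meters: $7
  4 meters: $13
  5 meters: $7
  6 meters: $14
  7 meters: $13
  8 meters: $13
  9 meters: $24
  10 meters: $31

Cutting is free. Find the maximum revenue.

32

Consider every possible first cut. v[k] is the best of p[i]+v[k−i] over all sellable i≤k.
v[1] = 2
v[2] = 6
v[3] = 8  (first piece 1, then v[2]=6)
v[4] = 13
v[5] = 15  (first piece 1, then v[4]=13)
v[6] = 19  (first piece 2, then v[4]=13)
v[7] = 21  (first piece 1, then v[6]=19)
v[8] = 26  (first piece 4, then v[4]=13)
v[9] = 28  (first piece 1, then v[8]=26)
v[10] = 32  (first piece 2, then v[8]=26)
One optimal cutting: 4 + 4 + 2 → $13 + $13 + $6 = $32.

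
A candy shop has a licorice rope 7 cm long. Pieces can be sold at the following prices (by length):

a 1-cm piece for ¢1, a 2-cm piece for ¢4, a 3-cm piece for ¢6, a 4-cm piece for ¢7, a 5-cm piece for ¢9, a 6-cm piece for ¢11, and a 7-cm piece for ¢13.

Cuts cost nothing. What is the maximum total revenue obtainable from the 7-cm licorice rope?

14

Consider every possible first cut. r[k] is the best of p[i]+r[k−i] over all sellable i≤k.
r[1] = 1
r[2] = 4
r[3] = 6
r[4] = 8  (first piece 2, then r[2]=4)
r[5] = 10  (first piece 2, then r[3]=6)
r[6] = 12  (first piece 2, then r[4]=8)
r[7] = 14  (first piece 2, then r[5]=10)
One optimal cutting: 3 + 2 + 2 → ¢6 + ¢4 + ¢4 = ¢14.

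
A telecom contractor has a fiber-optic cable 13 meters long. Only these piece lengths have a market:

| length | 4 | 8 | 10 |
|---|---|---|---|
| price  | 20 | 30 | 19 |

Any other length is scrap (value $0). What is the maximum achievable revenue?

60

Build f[k] bottom-up: f[k] = max over allowed piece i of (p[i] + f[k−i]).
f[1] = 0
f[2] = 0
f[3] = 0
f[4] = 20
f[5] = 20
f[6] = 20
f[7] = 20
f[8] = max(20+20, 30+0) = 40
f[9] = max(20+20, 30+0) = 40
f[10] = max(20+20, 30+0, 19+0) = 40
f[11] = max(20+20, 30+0, 19+0) = 40
f[12] = max(20+40, 30+20, 19+0) = 60
f[13] = max(20+40, 30+20, 19+0) = 60
One optimal cutting: pieces 4 + 4 + 4 with 1 meter of scrap → $60.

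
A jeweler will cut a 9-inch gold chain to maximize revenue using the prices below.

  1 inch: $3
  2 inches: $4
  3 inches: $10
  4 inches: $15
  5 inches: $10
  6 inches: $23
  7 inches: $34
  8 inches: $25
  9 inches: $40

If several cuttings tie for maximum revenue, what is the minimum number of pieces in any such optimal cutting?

Let r[k] be the best obtainable value from length k. For each k, try every first piece i and keep the best of price[i] + r[k−i].
r[1] = 3
r[2] = 6  (first piece 1, then r[1]=3)
r[3] = 10
r[4] = 15
r[5] = 18  (first piece 1, then r[4]=15)
r[6] = 23
r[7] = 34
r[8] = 37  (first piece 1, then r[7]=34)
r[9] = 40  (first piece 1, then r[8]=37)
Maximum revenue is $40.
Now minimize piece count subject to staying optimal: for each k, pieces[k] = 1 + min over i with p[i]+r[k−i]=r[k] of pieces[k−i].
pieces[6] = 1
pieces[7] = 1
pieces[8] = 2
pieces[9] = 1

1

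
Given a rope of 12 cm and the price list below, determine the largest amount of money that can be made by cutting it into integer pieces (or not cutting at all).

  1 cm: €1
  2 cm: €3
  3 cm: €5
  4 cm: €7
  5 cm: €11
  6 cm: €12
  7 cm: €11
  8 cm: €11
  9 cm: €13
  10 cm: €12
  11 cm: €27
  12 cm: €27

Let best[k] be the best obtainable value from length k. For each k, try every first piece i and keep the best of price[i] + best[k−i].
best[1] = 1
best[2] = 3
best[3] = 5
best[4] = 7
best[5] = 11
best[6] = 12  (first piece 1, then best[5]=11)
best[7] = 14  (first piece 2, then best[5]=11)
best[8] = 16  (first piece 3, then best[5]=11)
best[9] = 18  (first piece 4, then best[5]=11)
best[10] = 22  (first piece 5, then best[5]=11)
best[11] = 27
best[12] = 28  (first piece 1, then best[11]=27)
One optimal cutting: 11 + 1 → €27 + €1 = €28.

28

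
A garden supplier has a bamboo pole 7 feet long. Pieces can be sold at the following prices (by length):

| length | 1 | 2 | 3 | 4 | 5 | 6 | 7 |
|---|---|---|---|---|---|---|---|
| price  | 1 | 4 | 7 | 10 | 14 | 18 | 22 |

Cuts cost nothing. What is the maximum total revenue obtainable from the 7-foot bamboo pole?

22

Let v[k] be the best obtainable value from length k. For each k, try every first piece i and keep the best of price[i] + v[k−i].
v[1] = 1
v[2] = max(1+1, 4+0) = 4
v[3] = max(1+4, 4+1, 7+0) = 7
v[4] = max(1+7, 4+4, 7+1, 10+0) = 10
v[5] = max(1+10, 4+7, 7+4, 10+1, 14+0) = 14
v[6] = max(1+14, 4+10, 7+7, 10+4, 14+1, 18+0) = 18
v[7] = max(1+18, 4+14, 7+10, …, 18+1, 22+0) = 22
Best is to sell the whole 7-foot piece uncut for $22.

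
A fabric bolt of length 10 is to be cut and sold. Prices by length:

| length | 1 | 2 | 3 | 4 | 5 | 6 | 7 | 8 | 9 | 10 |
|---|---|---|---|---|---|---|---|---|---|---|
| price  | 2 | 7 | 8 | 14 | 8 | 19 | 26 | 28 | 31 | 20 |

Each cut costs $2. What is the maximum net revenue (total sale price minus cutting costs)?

Build r[k] bottom-up: r[k] = max over allowed piece i of (p[i] + r[k−i]) − 2 per cut.
r[1] = 2
r[2] = 7
r[3] = 8
r[4] = 14
r[5] = 14  (first piece 1, then r[4]=14)
r[6] = 19  (first piece 2, then r[4]=14)
r[7] = 26
r[8] = 28
r[9] = 31  (first piece 2, then r[7]=26)
r[10] = 33  (first piece 2, then r[8]=28)
One optimal plan: pieces 8 + 2 (1 cut) → $35 − $2 = $33.

33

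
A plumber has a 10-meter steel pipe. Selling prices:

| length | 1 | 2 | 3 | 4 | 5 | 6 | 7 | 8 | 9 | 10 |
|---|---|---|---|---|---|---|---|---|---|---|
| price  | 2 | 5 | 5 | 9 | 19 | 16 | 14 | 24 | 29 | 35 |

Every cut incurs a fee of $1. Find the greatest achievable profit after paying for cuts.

Consider every possible first cut. v[k] is the best of p[i]+v[k−i] over all sellable i≤k, charging 1 whenever i<k.
v[1] = 2
v[2] = 5
v[3] = 6  (first piece 1, then v[2]=5)
v[4] = 9  (first piece 2, then v[2]=5)
v[5] = 19
v[6] = 20  (first piece 1, then v[5]=19)
v[7] = 23  (first piece 2, then v[5]=19)
v[8] = 24  (first piece 1, then v[7]=23)
v[9] = 29
v[10] = 37  (first piece 5, then v[5]=19)
One optimal plan: pieces 5 + 5 (1 cut) → $38 − $1 = $37.

37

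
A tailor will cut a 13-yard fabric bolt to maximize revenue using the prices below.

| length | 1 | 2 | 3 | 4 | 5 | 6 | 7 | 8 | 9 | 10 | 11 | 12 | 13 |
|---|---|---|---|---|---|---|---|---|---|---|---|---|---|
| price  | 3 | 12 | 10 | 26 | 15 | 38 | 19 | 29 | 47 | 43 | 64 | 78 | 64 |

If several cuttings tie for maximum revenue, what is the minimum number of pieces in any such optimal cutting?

Build r[k] bottom-up: r[k] = max over allowed piece i of (p[i] + r[k−i]).
r[1] = 3
r[2] = max(3+3, 12+0) = 12
r[3] = max(3+12, 12+3, 10+0) = 15
r[4] = max(3+15, 12+12, 10+3, 26+0) = 26
r[5] = max(3+26, 12+15, 10+12, 26+3, 15+0) = 29
r[6] = max(3+29, 12+26, 10+15, 26+12, 15+3, 38+0) = 38
r[7] = max(3+38, 12+29, 10+26, …, 38+3, 19+0) = 41
r[8] = max(3+41, 12+38, 10+29, …, 19+3, 29+0) = 52
r[9] = max(3+52, 12+41, 10+38, …, 29+3, 47+0) = 55
r[10] = max(3+55, 12+52, 10+41, …, 47+3, 43+0) = 64
r[11] = max(3+64, 12+55, 10+52, …, 43+3, 64+0) = 67
r[12] = max(3+67, 12+64, 10+55, …, 64+3, 78+0) = 78
r[13] = max(3+78, 12+67, 10+64, …, 78+3, 64+0) = 81
Maximum revenue is $81.
Now minimize piece count subject to staying optimal: for each k, pieces[k] = 1 + min over i with p[i]+r[k−i]=r[k] of pieces[k−i].
pieces[10] = 2
pieces[11] = 3
pieces[12] = 1
pieces[13] = 2

2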